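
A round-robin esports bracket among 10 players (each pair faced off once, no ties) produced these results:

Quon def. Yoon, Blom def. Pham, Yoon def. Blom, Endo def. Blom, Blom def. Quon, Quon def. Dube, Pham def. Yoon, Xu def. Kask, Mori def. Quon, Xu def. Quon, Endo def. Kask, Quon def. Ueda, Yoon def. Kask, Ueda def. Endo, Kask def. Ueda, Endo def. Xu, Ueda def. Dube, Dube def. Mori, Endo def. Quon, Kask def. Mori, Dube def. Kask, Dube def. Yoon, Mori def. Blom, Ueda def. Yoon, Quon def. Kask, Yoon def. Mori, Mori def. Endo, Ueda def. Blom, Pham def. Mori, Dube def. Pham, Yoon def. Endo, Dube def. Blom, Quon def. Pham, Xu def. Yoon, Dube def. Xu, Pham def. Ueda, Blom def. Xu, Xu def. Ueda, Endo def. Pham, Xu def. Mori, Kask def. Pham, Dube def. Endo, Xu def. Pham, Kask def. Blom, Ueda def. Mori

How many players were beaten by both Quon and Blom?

Quon beat: Dube, Yoon, Pham, Ueda, Kask.
Blom beat: Quon, Pham, Xu.
Both beat: Pham — 1.

1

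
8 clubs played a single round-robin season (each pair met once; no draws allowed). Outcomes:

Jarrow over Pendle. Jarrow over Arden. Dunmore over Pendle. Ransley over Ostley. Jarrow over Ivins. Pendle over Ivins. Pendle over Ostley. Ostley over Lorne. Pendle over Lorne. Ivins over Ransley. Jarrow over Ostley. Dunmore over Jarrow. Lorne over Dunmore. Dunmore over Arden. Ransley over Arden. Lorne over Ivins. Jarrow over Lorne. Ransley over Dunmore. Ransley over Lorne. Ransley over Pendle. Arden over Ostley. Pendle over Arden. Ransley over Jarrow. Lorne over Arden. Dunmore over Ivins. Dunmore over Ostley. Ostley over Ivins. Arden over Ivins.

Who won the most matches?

Ransley

Win totals: Ostley 2, Ivins 1, Jarrow 5, Lorne 3, Arden 2, Dunmore 5, Pendle 4, Ransley 6.
Ransley leads with 6 wins (next highest: 5).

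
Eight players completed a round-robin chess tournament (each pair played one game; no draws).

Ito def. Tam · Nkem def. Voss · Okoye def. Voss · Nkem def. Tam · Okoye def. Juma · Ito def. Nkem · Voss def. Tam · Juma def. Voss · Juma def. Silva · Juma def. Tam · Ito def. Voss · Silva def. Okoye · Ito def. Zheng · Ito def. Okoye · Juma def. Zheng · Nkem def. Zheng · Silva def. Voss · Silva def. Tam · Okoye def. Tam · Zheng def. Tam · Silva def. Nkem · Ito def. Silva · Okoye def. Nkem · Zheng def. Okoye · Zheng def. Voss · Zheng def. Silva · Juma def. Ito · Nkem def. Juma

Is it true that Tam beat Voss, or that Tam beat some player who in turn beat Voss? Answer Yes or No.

No

Tam did not beat Voss directly.
Tam beat no one, so there is no intermediate player.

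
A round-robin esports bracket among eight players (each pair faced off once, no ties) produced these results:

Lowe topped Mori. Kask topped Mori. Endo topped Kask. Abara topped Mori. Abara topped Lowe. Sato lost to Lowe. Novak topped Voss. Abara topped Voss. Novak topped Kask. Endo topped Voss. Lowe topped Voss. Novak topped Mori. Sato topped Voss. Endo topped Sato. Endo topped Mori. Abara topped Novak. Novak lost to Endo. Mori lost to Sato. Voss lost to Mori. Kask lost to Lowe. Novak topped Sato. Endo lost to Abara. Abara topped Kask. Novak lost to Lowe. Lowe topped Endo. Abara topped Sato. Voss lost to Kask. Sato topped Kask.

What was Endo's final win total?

5

Endo's results: beat Voss, Sato, Mori, Novak, Kask; lost to Lowe, Abara.
That is 5 wins.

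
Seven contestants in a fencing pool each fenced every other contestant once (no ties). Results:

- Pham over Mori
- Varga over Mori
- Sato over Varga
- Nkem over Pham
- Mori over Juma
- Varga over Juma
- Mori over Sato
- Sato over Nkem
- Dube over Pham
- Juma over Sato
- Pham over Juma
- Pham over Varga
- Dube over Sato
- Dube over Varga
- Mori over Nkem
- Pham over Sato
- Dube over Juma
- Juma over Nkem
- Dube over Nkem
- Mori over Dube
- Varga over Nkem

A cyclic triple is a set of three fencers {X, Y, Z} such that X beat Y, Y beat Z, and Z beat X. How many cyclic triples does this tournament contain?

Win totals: Mori 4, Nkem 1, Varga 3, Juma 2, Dube 5, Pham 4, Sato 2.
A fencer with w wins dominates both others in C(w,2) triples; summing gives 6 + 0 + 3 + 1 + 10 + 6 + 1 = 27 transitive triples.
Total triples C(7,3) = 35, so cyclic triples = 35 − 27 = 8.

8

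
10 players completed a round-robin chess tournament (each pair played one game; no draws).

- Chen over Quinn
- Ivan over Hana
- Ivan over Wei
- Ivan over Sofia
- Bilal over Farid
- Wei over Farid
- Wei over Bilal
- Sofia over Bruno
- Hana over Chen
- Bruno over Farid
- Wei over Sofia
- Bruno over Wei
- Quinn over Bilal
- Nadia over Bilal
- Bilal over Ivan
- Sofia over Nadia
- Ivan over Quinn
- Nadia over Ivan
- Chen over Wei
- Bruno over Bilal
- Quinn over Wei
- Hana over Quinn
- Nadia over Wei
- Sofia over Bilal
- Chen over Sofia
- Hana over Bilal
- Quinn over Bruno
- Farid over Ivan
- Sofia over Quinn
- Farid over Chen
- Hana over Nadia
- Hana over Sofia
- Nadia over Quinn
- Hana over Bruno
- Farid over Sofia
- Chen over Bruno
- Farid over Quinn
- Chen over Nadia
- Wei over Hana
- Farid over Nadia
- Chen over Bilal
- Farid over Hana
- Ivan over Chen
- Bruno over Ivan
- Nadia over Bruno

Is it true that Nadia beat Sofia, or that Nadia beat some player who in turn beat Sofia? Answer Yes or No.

Yes

Nadia did not beat Sofia directly.
Nadia beat Quinn, Bruno, Wei, Bilal, Ivan. Of those, Wei beat Sofia.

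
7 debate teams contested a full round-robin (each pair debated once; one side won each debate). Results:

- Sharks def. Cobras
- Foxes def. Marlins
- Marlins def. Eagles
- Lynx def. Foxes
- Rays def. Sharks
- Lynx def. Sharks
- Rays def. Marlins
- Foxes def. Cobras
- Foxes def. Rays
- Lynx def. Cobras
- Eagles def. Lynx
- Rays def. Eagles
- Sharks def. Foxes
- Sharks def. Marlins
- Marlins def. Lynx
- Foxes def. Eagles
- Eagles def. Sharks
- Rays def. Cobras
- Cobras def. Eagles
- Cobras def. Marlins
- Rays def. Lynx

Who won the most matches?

Rays

Win totals: Eagles 2, Marlins 2, Lynx 3, Foxes 4, Sharks 3, Rays 5, Cobras 2.
Rays leads with 5 wins (next highest: 4).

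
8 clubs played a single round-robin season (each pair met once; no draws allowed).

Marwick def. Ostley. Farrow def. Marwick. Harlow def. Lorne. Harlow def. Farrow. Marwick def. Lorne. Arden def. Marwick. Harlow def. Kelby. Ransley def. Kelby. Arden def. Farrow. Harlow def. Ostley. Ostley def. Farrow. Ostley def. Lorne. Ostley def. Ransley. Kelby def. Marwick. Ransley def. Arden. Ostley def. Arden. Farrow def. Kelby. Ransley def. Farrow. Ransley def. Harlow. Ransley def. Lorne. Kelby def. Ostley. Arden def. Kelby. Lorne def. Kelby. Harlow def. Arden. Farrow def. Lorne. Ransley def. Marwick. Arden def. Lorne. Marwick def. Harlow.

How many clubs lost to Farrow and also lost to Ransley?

3

Farrow beat: Marwick, Kelby, Lorne.
Ransley beat: Marwick, Kelby, Lorne, Arden, Harlow, Farrow.
Both beat: Marwick, Kelby, Lorne — 3.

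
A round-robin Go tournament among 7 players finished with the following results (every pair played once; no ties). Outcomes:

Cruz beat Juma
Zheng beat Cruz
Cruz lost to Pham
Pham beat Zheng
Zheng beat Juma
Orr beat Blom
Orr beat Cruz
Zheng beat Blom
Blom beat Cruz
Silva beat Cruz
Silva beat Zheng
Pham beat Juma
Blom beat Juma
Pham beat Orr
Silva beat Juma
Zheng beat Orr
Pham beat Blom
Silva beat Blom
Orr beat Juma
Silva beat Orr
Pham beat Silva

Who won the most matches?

Win totals: Silva 5, Pham 6, Juma 0, Blom 2, Zheng 4, Orr 3, Cruz 1.
Pham leads with 6 wins (next highest: 5).

Pham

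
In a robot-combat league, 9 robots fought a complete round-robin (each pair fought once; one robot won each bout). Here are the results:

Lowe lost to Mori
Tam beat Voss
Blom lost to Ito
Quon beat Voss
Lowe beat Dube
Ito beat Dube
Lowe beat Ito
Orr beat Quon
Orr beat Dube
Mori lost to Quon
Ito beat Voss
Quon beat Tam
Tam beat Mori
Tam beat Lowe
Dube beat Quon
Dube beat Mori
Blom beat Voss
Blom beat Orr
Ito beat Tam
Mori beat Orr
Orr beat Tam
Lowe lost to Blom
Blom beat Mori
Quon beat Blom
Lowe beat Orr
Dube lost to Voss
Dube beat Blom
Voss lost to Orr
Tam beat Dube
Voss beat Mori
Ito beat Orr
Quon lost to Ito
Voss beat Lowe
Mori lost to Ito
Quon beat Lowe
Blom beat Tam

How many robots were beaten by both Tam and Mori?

1

Tam beat: Voss, Dube, Mori, Lowe.
Mori beat: Orr, Lowe.
Both beat: Lowe — 1.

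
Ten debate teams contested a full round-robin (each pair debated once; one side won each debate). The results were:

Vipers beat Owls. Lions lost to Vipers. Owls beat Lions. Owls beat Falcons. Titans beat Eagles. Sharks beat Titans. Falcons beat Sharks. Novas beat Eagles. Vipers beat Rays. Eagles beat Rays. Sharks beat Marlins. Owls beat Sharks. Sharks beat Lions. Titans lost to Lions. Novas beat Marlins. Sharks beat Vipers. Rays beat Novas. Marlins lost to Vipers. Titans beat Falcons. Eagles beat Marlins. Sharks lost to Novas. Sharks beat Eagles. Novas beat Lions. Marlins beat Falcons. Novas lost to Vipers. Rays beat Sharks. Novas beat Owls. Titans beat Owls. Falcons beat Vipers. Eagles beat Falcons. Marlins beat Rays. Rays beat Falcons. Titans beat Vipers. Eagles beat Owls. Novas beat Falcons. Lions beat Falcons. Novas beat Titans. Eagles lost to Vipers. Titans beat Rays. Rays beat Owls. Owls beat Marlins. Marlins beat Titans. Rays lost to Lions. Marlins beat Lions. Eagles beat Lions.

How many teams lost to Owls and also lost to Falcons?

Owls beat: Sharks, Marlins, Falcons, Lions.
Falcons beat: Sharks, Vipers.
Both beat: Sharks — 1.

1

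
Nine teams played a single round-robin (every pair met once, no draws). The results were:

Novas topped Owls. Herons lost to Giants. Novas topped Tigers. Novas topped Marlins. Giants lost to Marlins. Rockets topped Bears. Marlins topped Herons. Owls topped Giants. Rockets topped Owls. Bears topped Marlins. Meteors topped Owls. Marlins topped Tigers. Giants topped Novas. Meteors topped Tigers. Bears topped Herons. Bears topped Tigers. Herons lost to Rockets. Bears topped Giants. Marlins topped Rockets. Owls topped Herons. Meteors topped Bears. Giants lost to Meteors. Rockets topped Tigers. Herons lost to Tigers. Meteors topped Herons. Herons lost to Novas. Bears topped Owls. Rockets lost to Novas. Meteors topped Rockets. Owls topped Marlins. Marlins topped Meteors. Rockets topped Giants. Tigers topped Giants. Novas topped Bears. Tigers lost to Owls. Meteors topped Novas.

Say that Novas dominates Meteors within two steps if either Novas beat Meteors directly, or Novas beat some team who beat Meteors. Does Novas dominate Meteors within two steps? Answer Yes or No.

Yes

Novas did not beat Meteors directly.
Novas beat Marlins, Rockets, Owls, Bears, Tigers, Herons. Of those, Marlins beat Meteors.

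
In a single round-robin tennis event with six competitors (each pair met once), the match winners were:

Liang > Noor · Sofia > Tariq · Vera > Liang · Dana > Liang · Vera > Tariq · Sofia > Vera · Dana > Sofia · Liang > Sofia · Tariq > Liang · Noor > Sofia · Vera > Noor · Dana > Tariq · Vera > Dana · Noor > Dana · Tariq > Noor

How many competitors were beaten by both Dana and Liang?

Dana beat: Sofia, Tariq, Liang.
Liang beat: Sofia, Noor.
Both beat: Sofia — 1.

1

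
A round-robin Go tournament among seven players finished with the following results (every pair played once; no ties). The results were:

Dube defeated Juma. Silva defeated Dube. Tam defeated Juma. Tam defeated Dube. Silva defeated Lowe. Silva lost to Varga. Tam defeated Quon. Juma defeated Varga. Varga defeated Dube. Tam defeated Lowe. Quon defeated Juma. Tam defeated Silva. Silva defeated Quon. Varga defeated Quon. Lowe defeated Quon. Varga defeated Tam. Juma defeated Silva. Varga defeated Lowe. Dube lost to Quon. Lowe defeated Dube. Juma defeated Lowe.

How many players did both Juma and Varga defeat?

Juma beat: Silva, Lowe, Varga.
Varga beat: Tam, Silva, Quon, Lowe, Dube.
Both beat: Silva, Lowe — 2.

2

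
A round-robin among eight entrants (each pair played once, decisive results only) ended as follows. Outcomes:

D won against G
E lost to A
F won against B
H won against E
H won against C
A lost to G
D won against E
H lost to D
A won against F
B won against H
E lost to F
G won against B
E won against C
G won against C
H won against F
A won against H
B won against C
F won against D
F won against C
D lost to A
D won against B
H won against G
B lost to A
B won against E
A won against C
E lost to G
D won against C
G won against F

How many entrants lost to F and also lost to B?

F beat: B, C, D, E.
B beat: C, E, H.
Both beat: C, E — 2.

2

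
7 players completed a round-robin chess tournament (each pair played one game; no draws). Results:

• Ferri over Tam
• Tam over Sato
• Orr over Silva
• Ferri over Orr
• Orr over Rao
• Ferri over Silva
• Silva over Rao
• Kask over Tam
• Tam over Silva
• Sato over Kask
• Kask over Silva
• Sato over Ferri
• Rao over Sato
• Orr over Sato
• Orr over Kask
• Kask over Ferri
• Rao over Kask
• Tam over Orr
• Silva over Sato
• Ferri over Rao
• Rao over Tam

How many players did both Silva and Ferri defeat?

Silva beat: Sato, Rao.
Ferri beat: Tam, Rao, Silva, Orr.
Both beat: Rao — 1.

1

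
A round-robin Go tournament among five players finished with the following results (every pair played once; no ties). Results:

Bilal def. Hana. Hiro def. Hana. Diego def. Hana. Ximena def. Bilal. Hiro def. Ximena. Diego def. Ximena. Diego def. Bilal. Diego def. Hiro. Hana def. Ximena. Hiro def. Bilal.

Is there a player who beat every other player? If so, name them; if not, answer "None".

Diego

Diego has 4 wins out of 4 opponents — a perfect record.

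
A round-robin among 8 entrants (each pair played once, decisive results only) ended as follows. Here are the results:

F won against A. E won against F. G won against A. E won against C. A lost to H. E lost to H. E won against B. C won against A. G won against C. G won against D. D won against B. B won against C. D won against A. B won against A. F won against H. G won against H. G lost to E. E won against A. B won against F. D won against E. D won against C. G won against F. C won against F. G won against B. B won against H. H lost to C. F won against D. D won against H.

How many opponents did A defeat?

A's results: beat no one; lost to B, C, D, E, F, G, H.
That is 0 wins.

0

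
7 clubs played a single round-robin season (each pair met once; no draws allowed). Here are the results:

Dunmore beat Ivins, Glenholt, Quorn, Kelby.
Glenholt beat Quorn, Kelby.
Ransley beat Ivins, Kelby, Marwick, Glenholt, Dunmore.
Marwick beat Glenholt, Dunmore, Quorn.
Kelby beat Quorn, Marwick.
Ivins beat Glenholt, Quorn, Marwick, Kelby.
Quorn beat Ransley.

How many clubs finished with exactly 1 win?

1

Win totals: Marwick 3, Quorn 1, Ivins 4, Dunmore 4, Ransley 5, Kelby 2, Glenholt 2.
Exactly 1: Quorn — 1 club.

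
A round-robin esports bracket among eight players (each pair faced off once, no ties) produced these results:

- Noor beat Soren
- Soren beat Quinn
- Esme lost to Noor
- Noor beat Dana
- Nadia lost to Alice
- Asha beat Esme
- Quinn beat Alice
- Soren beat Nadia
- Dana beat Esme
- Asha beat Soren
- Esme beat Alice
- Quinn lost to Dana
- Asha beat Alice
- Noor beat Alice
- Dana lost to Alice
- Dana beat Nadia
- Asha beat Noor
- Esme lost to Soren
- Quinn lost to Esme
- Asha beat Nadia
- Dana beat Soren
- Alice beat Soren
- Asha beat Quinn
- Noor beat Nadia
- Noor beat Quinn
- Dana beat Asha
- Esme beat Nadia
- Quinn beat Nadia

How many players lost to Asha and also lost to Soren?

Asha beat: Esme, Noor, Soren, Nadia, Quinn, Alice.
Soren beat: Esme, Nadia, Quinn.
Both beat: Esme, Nadia, Quinn — 3.

3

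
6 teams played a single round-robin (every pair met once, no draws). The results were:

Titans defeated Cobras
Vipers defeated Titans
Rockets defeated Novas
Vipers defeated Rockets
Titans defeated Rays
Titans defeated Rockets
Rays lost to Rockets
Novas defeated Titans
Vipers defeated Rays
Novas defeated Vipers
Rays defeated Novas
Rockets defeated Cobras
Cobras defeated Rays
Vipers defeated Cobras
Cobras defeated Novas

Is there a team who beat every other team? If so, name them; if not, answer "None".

None

Highest win total is Vipers with 4 (out of 5 possible).
Vipers lost to Novas, so no team went undefeated.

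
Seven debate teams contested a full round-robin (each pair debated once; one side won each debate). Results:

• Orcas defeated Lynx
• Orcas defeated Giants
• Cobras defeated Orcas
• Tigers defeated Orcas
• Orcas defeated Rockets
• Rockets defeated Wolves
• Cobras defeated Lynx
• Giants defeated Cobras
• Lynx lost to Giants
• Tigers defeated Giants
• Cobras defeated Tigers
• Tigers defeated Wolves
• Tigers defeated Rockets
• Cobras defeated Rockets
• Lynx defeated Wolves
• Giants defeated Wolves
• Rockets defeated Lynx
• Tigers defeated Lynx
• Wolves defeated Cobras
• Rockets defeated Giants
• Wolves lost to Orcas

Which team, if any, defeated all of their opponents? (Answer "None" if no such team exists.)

None

Highest win total is Tigers with 5 (out of 6 possible).
Tigers lost to Cobras, so no team went undefeated.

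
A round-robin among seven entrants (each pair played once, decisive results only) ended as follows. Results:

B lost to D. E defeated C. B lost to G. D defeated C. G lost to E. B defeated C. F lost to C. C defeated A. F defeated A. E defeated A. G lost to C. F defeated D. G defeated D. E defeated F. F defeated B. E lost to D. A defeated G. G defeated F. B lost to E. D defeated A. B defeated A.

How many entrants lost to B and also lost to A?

0

B beat: A, C.
A beat: G.
No one was beaten by both.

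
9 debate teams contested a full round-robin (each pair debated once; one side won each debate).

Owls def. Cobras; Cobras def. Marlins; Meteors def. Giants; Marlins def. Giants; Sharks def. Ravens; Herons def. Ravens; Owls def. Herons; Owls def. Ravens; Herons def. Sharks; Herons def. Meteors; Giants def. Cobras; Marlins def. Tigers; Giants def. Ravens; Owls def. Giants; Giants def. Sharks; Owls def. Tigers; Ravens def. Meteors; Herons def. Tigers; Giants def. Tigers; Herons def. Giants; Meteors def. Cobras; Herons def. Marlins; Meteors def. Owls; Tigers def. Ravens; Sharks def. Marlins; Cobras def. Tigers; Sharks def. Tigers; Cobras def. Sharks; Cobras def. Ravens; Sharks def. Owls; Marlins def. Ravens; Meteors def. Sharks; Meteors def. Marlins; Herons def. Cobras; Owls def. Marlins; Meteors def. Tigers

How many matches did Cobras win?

4

Cobras' results: beat Ravens, Sharks, Tigers, Marlins; lost to Giants, Herons, Meteors, Owls.
That is 4 wins.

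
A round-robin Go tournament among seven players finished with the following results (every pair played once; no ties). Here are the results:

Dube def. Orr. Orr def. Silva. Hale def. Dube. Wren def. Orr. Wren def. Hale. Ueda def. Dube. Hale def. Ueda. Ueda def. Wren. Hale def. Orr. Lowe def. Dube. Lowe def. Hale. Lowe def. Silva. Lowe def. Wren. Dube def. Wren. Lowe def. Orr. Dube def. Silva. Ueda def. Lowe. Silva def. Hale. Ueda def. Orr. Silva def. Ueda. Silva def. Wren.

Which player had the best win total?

Lowe

Win totals: Hale 3, Orr 1, Lowe 5, Ueda 4, Silva 3, Wren 2, Dube 3.
Lowe leads with 5 wins (next highest: 4).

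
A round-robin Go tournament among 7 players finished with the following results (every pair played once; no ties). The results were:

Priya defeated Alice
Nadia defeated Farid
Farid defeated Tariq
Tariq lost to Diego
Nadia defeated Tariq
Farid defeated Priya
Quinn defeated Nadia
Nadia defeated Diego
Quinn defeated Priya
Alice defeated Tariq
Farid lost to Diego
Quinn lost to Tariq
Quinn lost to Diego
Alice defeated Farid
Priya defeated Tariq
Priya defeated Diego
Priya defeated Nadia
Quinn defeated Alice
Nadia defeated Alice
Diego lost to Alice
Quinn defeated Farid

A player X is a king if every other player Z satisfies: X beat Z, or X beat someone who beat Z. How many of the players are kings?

Tariq cannot reach Diego in two steps.
Farid reaches everyone (king).
Alice cannot reach Nadia in two steps.
Diego reaches everyone (king).
Nadia reaches everyone (king).
Priya reaches everyone (king).
Quinn reaches everyone (king).
Kings: Farid, Diego, Nadia, Priya, Quinn — 5.

5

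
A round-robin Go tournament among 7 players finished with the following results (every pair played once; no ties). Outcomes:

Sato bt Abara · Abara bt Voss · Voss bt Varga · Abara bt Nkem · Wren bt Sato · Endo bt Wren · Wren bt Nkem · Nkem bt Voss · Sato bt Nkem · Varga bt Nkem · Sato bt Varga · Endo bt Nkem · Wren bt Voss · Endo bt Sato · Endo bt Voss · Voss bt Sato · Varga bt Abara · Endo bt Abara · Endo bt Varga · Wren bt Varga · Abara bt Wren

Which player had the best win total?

Win totals: Sato 3, Abara 3, Nkem 1, Endo 6, Varga 2, Voss 2, Wren 4.
Endo leads with 6 wins (next highest: 4).

Endo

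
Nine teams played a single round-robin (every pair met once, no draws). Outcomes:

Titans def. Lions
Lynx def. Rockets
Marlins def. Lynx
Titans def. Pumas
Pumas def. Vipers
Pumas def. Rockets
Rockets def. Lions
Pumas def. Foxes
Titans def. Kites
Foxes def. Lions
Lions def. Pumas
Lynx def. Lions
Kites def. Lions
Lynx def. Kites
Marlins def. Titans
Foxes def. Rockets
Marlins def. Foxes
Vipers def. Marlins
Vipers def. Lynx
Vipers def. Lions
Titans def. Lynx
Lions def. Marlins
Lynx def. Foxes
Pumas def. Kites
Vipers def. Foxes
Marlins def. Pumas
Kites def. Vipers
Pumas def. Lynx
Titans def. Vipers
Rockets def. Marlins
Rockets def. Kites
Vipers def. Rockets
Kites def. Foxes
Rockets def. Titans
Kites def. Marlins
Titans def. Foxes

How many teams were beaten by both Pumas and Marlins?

Pumas beat: Foxes, Kites, Vipers, Rockets, Lynx.
Marlins beat: Foxes, Pumas, Titans, Lynx.
Both beat: Foxes, Lynx — 2.

2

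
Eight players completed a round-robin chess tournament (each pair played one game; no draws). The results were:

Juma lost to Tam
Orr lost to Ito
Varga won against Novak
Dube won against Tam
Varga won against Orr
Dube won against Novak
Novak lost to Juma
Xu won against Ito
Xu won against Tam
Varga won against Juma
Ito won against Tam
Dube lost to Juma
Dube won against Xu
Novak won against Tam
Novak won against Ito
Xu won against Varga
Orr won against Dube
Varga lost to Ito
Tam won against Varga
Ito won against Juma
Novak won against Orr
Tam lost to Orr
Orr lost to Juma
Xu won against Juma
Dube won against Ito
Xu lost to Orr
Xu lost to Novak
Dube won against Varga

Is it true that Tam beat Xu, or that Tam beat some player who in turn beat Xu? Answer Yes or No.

Tam did not beat Xu directly.
Tam beat Juma, Varga, but each of them lost to Xu. No two-step path.

No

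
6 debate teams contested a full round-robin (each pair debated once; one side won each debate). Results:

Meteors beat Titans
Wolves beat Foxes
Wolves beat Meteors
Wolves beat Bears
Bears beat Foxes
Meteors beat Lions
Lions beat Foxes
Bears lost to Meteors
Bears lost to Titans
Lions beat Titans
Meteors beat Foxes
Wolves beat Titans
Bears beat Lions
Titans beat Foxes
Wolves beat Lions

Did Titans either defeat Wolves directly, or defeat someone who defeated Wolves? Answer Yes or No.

No

Titans did not beat Wolves directly.
Titans beat Foxes, Bears, but each of them lost to Wolves. No two-step path.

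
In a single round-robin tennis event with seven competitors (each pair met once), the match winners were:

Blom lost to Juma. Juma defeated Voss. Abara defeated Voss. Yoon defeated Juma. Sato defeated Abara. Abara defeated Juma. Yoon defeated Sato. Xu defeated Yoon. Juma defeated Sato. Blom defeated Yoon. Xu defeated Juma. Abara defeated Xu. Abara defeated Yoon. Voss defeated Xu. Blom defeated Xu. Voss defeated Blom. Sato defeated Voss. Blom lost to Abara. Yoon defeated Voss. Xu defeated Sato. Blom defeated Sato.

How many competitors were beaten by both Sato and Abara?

1

Sato beat: Abara, Voss.
Abara beat: Blom, Yoon, Juma, Voss, Xu.
Both beat: Voss — 1.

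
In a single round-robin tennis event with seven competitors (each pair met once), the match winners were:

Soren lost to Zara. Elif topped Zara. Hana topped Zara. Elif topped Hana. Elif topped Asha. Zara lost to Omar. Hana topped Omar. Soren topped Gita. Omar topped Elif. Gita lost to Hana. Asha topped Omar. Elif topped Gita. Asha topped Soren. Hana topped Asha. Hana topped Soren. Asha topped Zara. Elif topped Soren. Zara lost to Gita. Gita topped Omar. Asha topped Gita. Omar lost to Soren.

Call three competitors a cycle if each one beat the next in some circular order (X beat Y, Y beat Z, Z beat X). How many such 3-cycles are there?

6

Win totals: Zara 1, Omar 2, Soren 2, Gita 2, Asha 4, Elif 5, Hana 5.
A competitor with w wins dominates both others in C(w,2) triples; summing gives 0 + 1 + 1 + 1 + 6 + 10 + 10 = 29 transitive triples.
Total triples C(7,3) = 35, so cyclic triples = 35 − 29 = 6.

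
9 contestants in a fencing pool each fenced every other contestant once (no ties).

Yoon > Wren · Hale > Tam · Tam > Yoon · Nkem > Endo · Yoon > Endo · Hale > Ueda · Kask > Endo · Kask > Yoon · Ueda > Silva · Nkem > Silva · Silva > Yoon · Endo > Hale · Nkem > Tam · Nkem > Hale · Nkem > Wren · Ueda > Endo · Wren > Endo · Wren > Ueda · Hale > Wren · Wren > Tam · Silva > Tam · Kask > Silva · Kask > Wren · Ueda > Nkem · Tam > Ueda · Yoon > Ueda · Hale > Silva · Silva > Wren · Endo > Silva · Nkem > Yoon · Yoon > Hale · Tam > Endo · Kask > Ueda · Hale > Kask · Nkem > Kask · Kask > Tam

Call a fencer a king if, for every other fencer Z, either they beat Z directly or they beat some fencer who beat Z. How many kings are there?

Wren cannot reach Kask in two steps.
Silva cannot reach Nkem, Kask in two steps.
Ueda reaches everyone (king).
Hale reaches everyone (king).
Nkem reaches everyone (king).
Kask reaches everyone (king).
Tam cannot reach Kask in two steps.
Endo cannot reach Nkem in two steps.
Yoon reaches everyone (king).
Kings: Ueda, Hale, Nkem, Kask, Yoon — 5.

5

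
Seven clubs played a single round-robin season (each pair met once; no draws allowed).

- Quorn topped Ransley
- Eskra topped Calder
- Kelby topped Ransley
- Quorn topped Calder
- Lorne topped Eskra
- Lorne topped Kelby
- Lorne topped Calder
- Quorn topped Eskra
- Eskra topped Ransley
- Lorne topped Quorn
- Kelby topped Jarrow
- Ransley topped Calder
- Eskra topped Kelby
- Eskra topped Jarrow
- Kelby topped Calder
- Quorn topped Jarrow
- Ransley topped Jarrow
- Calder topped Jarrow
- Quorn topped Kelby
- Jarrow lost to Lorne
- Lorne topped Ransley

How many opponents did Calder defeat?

Calder's results: beat Jarrow; lost to Kelby, Quorn, Ransley, Eskra, Lorne.
That is 1 win.

1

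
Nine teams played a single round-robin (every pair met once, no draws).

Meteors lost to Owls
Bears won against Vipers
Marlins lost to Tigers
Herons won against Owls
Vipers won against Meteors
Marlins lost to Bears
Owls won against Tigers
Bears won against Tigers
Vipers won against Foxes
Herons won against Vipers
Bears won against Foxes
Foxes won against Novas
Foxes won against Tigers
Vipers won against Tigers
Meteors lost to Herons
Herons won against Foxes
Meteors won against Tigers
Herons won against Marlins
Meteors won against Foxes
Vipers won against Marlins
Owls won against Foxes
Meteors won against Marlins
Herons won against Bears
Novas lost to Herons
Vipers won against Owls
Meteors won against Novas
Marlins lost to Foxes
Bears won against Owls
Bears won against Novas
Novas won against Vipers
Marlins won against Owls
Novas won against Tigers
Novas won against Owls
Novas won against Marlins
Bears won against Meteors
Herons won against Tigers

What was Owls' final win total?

Owls' results: beat Foxes, Meteors, Tigers; lost to Vipers, Novas, Bears, Marlins, Herons.
That is 3 wins.

3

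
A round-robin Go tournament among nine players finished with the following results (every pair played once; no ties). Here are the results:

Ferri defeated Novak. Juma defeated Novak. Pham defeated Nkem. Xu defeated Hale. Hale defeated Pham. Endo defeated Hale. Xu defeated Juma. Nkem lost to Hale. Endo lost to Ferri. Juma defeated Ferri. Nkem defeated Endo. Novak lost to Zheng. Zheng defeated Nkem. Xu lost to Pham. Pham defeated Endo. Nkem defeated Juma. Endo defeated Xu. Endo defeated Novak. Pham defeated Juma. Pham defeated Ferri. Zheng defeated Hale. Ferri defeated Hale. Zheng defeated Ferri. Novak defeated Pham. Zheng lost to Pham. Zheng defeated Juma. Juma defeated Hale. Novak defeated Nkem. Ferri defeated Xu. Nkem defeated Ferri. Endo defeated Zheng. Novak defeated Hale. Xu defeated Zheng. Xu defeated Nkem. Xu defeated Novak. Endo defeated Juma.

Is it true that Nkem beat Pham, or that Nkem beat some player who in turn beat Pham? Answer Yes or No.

Nkem did not beat Pham directly.
Nkem beat Endo, Ferri, Juma, but each of them lost to Pham. No two-step path.

No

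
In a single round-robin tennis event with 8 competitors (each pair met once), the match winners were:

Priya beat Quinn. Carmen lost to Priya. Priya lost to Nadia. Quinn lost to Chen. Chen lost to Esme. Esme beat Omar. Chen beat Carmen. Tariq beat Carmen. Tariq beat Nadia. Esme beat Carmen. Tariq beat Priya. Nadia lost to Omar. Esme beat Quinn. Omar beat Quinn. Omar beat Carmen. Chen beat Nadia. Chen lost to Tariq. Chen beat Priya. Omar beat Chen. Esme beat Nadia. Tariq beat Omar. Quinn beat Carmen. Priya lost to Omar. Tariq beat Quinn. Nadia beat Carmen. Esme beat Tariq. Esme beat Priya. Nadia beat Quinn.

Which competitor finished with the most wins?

Win totals: Nadia 3, Esme 7, Omar 5, Chen 4, Quinn 1, Carmen 0, Priya 2, Tariq 6.
Esme leads with 7 wins (next highest: 6).

Esme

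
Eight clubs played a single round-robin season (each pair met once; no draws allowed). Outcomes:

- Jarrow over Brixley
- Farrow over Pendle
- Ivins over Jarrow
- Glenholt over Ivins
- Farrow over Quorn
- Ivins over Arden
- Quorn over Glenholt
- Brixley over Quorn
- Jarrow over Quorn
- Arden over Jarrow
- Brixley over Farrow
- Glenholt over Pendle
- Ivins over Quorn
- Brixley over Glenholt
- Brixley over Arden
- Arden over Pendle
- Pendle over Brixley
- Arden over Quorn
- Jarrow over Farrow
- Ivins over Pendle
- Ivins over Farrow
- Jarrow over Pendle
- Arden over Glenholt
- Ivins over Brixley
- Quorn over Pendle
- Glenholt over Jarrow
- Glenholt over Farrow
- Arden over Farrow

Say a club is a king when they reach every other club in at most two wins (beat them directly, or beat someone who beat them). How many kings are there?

4

Arden reaches everyone (king).
Glenholt reaches everyone (king).
Farrow cannot reach Arden, Jarrow, Ivins in two steps.
Brixley reaches everyone (king).
Pendle cannot reach Jarrow, Ivins in two steps.
Quorn cannot reach Arden in two steps.
Jarrow cannot reach Ivins in two steps.
Ivins reaches everyone (king).
Kings: Arden, Glenholt, Brixley, Ivins — 4.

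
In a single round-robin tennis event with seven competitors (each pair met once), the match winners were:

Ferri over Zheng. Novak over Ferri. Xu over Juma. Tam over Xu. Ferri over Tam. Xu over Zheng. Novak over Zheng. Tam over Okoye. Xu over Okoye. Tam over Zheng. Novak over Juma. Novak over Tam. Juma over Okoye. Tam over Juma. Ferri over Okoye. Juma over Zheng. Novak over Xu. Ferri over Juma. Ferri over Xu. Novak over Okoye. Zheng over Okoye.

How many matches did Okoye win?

Okoye's results: beat no one; lost to Tam, Ferri, Novak, Xu, Juma, Zheng.
That is 0 wins.

0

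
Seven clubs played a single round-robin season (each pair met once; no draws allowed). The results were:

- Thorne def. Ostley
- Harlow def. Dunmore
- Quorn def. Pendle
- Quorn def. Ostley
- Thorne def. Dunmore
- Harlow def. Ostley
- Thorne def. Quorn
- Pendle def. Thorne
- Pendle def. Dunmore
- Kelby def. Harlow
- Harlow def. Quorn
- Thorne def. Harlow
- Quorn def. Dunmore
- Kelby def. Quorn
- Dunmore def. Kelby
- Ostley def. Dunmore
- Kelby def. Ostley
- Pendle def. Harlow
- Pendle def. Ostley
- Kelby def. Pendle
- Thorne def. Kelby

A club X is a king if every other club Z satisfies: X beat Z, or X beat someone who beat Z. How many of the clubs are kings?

4

Harlow cannot reach Thorne in two steps.
Dunmore cannot reach Thorne in two steps.
Ostley cannot reach Harlow, Thorne, Quorn, Pendle in two steps.
Kelby reaches everyone (king).
Thorne reaches everyone (king).
Quorn reaches everyone (king).
Pendle reaches everyone (king).
Kings: Kelby, Thorne, Quorn, Pendle — 4.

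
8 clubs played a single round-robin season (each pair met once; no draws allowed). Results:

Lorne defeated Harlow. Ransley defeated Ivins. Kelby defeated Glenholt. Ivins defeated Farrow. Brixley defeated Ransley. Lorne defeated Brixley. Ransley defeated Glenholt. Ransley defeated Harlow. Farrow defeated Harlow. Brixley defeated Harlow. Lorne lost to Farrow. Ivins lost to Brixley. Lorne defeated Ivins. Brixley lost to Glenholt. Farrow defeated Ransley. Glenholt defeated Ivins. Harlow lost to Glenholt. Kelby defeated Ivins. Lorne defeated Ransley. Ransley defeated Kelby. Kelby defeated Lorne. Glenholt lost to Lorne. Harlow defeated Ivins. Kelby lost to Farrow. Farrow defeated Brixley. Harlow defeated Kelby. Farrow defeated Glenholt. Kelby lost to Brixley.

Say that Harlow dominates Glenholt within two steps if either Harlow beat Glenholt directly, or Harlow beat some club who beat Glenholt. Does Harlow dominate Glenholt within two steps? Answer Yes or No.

Harlow did not beat Glenholt directly.
Harlow beat Ivins, Kelby. Of those, Kelby beat Glenholt.

Yes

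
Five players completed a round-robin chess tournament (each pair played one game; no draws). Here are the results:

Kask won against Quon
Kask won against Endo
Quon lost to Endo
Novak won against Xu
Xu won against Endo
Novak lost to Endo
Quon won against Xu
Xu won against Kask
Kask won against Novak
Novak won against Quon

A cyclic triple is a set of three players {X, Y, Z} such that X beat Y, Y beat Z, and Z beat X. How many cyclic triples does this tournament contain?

Win totals: Quon 1, Xu 2, Novak 2, Endo 2, Kask 3.
A player with w wins dominates both others in C(w,2) triples; summing gives 0 + 1 + 1 + 1 + 3 = 6 transitive triples.
Total triples C(5,3) = 10, so cyclic triples = 10 − 6 = 4.

4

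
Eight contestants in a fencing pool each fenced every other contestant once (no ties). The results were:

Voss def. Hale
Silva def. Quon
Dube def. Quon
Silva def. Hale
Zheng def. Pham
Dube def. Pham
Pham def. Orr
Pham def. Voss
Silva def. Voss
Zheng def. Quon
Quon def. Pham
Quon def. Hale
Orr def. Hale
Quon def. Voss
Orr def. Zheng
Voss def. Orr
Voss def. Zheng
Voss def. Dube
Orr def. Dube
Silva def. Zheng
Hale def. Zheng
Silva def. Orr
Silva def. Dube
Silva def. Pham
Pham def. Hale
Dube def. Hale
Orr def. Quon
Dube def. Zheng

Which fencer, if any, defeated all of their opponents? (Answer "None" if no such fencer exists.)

Silva has 7 wins out of 7 opponents — a perfect record.

Silva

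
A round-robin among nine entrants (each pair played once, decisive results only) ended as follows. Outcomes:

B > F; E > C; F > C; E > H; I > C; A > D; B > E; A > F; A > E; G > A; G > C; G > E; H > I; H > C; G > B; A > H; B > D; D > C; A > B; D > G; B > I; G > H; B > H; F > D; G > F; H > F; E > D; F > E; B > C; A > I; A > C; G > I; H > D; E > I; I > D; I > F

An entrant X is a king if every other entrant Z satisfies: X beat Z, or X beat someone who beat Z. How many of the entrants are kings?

3

A reaches everyone (king).
B cannot reach A in two steps.
C cannot reach A, B, D, E, F, G, H, I in two steps.
D reaches everyone (king).
E cannot reach A, B in two steps.
F cannot reach A, B in two steps.
G reaches everyone (king).
H cannot reach A, B in two steps.
I cannot reach A, B, H in two steps.
Kings: A, D, G — 3.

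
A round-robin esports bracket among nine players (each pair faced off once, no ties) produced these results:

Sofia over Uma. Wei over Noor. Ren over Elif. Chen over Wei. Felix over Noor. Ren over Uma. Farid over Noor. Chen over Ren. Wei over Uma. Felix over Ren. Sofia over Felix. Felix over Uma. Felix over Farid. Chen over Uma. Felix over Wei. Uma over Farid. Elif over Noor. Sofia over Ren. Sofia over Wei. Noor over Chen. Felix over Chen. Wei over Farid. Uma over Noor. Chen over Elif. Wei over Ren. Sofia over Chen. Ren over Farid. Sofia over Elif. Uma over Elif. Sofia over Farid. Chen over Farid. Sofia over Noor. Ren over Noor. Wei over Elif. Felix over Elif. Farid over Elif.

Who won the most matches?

Win totals: Felix 7, Noor 1, Uma 3, Elif 1, Chen 5, Ren 4, Farid 2, Wei 5, Sofia 8.
Sofia leads with 8 wins (next highest: 7).

Sofia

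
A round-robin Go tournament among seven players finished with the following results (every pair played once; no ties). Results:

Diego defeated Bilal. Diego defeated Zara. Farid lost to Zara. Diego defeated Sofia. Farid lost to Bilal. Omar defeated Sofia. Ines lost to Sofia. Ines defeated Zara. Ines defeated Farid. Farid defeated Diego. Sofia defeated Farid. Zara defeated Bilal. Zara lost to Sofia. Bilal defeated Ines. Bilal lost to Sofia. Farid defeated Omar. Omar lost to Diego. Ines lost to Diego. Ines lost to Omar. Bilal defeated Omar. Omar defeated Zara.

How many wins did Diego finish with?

5

Diego's results: beat Zara, Bilal, Sofia, Omar, Ines; lost to Farid.
That is 5 wins.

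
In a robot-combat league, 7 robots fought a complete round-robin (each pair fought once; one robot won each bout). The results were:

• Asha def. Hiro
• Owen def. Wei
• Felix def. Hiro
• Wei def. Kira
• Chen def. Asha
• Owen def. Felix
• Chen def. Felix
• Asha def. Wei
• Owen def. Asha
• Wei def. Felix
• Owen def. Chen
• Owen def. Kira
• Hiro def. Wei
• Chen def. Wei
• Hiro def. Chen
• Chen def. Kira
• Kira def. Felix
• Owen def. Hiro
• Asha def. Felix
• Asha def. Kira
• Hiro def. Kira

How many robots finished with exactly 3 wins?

1

Win totals: Felix 1, Kira 1, Asha 4, Owen 6, Chen 4, Hiro 3, Wei 2.
Exactly 3: Hiro — 1 robot.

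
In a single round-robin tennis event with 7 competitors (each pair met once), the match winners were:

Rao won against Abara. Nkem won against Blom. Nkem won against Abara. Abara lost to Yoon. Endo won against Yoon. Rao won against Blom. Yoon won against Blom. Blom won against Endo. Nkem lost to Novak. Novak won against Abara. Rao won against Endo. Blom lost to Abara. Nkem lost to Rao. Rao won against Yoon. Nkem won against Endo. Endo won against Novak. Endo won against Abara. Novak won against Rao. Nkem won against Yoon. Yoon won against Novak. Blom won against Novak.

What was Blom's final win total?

Blom's results: beat Novak, Endo; lost to Yoon, Nkem, Rao, Abara.
That is 2 wins.

2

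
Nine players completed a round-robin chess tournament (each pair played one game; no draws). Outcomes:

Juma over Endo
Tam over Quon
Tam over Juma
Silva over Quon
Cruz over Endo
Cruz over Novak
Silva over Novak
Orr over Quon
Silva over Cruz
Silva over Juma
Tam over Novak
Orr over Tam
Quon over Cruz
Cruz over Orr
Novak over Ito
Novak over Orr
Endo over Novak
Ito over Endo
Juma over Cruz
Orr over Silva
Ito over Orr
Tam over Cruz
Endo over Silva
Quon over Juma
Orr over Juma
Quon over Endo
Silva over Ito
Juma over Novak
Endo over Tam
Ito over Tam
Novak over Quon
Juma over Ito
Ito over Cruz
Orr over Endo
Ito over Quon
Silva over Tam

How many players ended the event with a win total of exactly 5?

2

Win totals: Cruz 3, Ito 5, Endo 3, Tam 4, Silva 6, Juma 4, Novak 3, Orr 5, Quon 3.
Exactly 5: Ito, Orr — 2 players.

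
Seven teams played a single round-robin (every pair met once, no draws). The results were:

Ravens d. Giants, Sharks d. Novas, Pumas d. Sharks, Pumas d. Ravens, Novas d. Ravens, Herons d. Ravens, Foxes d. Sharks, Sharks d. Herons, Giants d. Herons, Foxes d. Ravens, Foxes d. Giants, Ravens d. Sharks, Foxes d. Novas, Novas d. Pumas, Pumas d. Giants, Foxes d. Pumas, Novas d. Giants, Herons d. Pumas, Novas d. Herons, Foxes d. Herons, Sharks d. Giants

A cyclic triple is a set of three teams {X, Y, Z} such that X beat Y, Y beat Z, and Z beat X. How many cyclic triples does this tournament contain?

6

Win totals: Giants 1, Novas 4, Herons 2, Ravens 2, Foxes 6, Sharks 3, Pumas 3.
A team with w wins dominates both others in C(w,2) triples; summing gives 0 + 6 + 1 + 1 + 15 + 3 + 3 = 29 transitive triples.
Total triples C(7,3) = 35, so cyclic triples = 35 − 29 = 6.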